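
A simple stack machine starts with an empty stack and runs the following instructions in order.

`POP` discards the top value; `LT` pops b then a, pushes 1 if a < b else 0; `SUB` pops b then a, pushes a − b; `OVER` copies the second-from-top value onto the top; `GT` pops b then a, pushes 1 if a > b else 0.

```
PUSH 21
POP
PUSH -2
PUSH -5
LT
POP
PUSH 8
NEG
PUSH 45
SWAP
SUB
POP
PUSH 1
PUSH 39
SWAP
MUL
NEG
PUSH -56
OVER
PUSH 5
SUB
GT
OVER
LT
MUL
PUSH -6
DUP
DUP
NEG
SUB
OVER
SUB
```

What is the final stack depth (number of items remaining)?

3

PUSH 21  : [21]
POP      : []
PUSH -2  : [-2]
PUSH -5  : [-2, -5]
LT       : [0]
POP      : []
PUSH 8   : [8]
NEG      : [-8]
PUSH 45  : [-8, 45]
SWAP     : [45, -8]
SUB      : [53]
POP      : []
PUSH 1   : [1]
PUSH 39  : [1, 39]
SWAP     : [39, 1]
MUL      : [39]
NEG      : [-39]
PUSH -56 : [-39, -56]
OVER     : [-39, -56, -39]
PUSH 5   : [-39, -56, -39, 5]
SUB      : [-39, -56, -44]
GT       : [-39, 0]
OVER     : [-39, 0, -39]
LT       : [-39, 0]
MUL      : [0]
PUSH -6  : [0, -6]
DUP      : [0, -6, -6]
DUP      : [0, -6, -6, -6]
NEG      : [0, -6, -6, 6]
SUB      : [0, -6, -12]
OVER     : [0, -6, -12, -6]
SUB      : [0, -6, -6]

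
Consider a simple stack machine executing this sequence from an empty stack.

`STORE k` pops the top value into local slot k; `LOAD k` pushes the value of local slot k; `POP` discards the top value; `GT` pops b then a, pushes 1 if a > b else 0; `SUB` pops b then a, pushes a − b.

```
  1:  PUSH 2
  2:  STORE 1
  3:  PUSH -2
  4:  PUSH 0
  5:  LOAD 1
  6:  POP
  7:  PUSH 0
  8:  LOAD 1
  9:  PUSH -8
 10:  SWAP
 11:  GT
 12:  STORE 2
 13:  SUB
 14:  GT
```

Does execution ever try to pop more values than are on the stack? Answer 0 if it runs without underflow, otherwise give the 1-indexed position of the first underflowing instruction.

PUSH 2  : [2]
STORE 1 : []
PUSH -2 : [-2]
PUSH 0  : [-2, 0]
LOAD 1  : [-2, 0, 2]
POP     : [-2, 0]
PUSH 0  : [-2, 0, 0]
LOAD 1  : [-2, 0, 0, 2]
PUSH -8 : [-2, 0, 0, 2, -8]
SWAP    : [-2, 0, 0, -8, 2]
GT      : [-2, 0, 0, 0]
STORE 2 : [-2, 0, 0]
SUB     : [-2, 0]
GT      : [0]

0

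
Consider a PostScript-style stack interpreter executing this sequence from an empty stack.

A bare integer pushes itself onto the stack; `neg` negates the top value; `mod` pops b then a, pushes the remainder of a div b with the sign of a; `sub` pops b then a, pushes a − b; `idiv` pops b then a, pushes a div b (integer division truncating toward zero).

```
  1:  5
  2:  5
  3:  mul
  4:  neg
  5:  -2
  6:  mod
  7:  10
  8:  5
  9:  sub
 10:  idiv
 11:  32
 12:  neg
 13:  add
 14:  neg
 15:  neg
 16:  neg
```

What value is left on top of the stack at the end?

5    : 5
5    : 5 5
mul  : 25
neg  : -25
-2   : -25 -2
mod  : -1
10   : -1 10
5    : -1 10 5
sub  : -1 5
idiv : 0
32   : 0 32
neg  : 0 -32
add  : -32
neg  : 32
neg  : -32
neg  : 32

32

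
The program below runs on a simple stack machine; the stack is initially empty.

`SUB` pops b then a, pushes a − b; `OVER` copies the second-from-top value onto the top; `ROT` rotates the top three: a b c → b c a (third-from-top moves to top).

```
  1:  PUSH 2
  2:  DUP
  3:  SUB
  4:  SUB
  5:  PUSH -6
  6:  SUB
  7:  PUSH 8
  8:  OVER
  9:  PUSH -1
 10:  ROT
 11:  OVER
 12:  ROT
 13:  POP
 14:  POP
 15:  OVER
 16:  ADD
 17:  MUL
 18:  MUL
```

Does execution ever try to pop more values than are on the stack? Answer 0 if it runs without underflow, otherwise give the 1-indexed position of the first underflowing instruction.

PUSH 2 -> 2
DUP    -> 2 2
SUB    -> 0
SUB  — needs 2 operands, stack has 1 → underflow

4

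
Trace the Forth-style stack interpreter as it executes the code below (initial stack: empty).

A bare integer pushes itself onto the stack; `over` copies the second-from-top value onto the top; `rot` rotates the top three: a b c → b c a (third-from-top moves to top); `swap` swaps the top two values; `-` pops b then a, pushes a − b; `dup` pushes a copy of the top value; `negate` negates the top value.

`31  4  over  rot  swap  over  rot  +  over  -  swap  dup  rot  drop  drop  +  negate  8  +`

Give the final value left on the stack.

-27

31      31
4       31 4
over    31 4 31
rot     4 31 31
swap    4 31 31
over    4 31 31 31
rot     4 31 31 31
+       4 31 62
over    4 31 62 31
-       4 31 31
swap    4 31 31
dup     4 31 31 31
rot     4 31 31 31
drop    4 31 31
drop    4 31
+       35
negate  -35
8       -35 8
+       -27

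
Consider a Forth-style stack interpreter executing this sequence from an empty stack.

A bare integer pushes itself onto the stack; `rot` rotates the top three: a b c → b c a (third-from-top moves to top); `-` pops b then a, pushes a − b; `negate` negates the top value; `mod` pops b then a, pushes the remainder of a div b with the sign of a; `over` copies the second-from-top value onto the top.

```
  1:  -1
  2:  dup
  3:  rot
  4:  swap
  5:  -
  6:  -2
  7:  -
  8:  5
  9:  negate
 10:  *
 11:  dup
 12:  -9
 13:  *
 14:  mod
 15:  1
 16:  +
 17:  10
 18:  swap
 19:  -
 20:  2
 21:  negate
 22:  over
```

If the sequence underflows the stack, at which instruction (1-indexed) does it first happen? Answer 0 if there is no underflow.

3

-1   [-1]
dup  [-1, -1]
rot  — needs 3 operands, stack has 2 → underflow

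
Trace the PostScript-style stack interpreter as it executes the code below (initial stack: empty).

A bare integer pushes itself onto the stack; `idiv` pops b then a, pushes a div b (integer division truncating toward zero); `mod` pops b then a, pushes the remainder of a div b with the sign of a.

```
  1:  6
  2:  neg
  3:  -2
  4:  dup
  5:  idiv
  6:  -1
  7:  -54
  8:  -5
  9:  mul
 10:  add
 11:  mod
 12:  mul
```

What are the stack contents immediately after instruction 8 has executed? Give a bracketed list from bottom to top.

[-6, 1, -1, -54, -5]

6    : 6
neg  : -6
-2   : -6 -2
dup  : -6 -2 -2
idiv : -6 1
-1   : -6 1 -1
-54  : -6 1 -1 -54
-5   : -6 1 -1 -54 -5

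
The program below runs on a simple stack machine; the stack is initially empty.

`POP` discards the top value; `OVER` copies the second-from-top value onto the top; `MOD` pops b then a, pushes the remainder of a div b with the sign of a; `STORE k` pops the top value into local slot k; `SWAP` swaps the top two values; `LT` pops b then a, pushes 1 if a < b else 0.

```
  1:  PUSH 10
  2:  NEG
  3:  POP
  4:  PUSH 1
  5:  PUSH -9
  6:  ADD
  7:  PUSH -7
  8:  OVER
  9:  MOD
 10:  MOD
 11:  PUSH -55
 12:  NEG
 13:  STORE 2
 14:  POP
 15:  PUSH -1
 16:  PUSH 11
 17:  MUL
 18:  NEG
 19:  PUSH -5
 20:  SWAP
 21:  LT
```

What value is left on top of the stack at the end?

1

PUSH 10  : 10
NEG      : -10
POP      : (empty)
PUSH 1   : 1
PUSH -9  : 1 -9
ADD      : -8
PUSH -7  : -8 -7
OVER     : -8 -7 -8
MOD      : -8 -7
MOD      : -1
PUSH -55 : -1 -55
NEG      : -1 55
STORE 2  : -1
POP      : (empty)
PUSH -1  : -1
PUSH 11  : -1 11
MUL      : -11
NEG      : 11
PUSH -5  : 11 -5
SWAP     : -5 11
LT       : 1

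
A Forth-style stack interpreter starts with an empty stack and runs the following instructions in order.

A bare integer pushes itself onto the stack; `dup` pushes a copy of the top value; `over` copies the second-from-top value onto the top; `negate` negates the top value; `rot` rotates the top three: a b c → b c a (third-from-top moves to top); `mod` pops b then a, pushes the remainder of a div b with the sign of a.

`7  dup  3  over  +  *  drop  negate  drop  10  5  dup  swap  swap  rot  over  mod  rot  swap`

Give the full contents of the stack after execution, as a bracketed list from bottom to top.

[5, 5, 0]

7      : [7]
dup    : [7, 7]
3      : [7, 7, 3]
over   : [7, 7, 3, 7]
+      : [7, 7, 10]
*      : [7, 70]
drop   : [7]
negate : [-7]
drop   : []
10     : [10]
5      : [10, 5]
dup    : [10, 5, 5]
swap   : [10, 5, 5]
swap   : [10, 5, 5]
rot    : [5, 5, 10]
over   : [5, 5, 10, 5]
mod    : [5, 5, 0]
rot    : [5, 0, 5]
swap   : [5, 5, 0]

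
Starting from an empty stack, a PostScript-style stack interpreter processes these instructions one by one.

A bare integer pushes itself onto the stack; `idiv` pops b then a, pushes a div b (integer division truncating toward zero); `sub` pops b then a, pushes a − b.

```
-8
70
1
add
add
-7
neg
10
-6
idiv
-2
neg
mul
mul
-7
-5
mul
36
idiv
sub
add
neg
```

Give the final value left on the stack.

-8    -8
70    -8 70
1     -8 70 1
add   -8 71
add   63
-7    63 -7
neg   63 7
10    63 7 10
-6    63 7 10 -6
idiv  63 7 -1
-2    63 7 -1 -2
neg   63 7 -1 2
mul   63 7 -2
mul   63 -14
-7    63 -14 -7
-5    63 -14 -7 -5
mul   63 -14 35
36    63 -14 35 36
idiv  63 -14 0
sub   63 -14
add   49
neg   -49

-49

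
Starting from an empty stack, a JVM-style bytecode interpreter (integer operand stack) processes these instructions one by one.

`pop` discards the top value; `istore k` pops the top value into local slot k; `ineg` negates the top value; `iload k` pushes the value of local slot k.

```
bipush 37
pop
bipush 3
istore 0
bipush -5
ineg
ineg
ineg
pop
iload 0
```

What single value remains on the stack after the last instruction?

bipush 37  37
pop        (empty)
bipush 3   3
istore 0   (empty)
bipush -5  -5
ineg       5
ineg       -5
ineg       5
pop        (empty)
iload 0    3

3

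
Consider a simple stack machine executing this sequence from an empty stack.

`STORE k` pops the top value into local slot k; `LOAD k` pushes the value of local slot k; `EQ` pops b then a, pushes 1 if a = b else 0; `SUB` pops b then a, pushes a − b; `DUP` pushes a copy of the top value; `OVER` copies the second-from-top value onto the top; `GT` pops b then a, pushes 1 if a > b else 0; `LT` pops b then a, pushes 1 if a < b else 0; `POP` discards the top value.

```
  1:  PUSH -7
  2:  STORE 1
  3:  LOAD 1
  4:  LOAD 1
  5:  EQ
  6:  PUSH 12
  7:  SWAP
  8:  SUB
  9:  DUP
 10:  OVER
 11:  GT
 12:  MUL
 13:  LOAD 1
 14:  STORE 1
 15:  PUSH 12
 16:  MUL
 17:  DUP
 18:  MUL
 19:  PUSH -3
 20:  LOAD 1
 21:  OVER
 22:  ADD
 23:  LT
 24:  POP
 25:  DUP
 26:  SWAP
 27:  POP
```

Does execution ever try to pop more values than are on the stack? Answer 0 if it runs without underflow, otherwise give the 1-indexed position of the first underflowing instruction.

PUSH -7  [-7]
STORE 1  []
LOAD 1   [-7]
LOAD 1   [-7, -7]
EQ       [1]
PUSH 12  [1, 12]
SWAP     [12, 1]
SUB      [11]
DUP      [11, 11]
OVER     [11, 11, 11]
GT       [11, 0]
MUL      [0]
LOAD 1   [0, -7]
STORE 1  [0]
PUSH 12  [0, 12]
MUL      [0]
DUP      [0, 0]
MUL      [0]
PUSH -3  [0, -3]
LOAD 1   [0, -3, -7]
OVER     [0, -3, -7, -3]
ADD      [0, -3, -10]
LT       [0, 0]
POP      [0]
DUP      [0, 0]
SWAP     [0, 0]
POP      [0]

0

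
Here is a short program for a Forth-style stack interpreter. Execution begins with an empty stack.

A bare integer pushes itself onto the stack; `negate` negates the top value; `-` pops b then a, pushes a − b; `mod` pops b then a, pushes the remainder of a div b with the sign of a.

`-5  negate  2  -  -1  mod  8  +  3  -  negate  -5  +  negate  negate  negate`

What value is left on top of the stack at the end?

10

-5     -> -5
negate -> 5
2      -> 5 2
-      -> 3
-1     -> 3 -1
mod    -> 0
8      -> 0 8
+      -> 8
3      -> 8 3
-      -> 5
negate -> -5
-5     -> -5 -5
+      -> -10
negate -> 10
negate -> -10
negate -> 10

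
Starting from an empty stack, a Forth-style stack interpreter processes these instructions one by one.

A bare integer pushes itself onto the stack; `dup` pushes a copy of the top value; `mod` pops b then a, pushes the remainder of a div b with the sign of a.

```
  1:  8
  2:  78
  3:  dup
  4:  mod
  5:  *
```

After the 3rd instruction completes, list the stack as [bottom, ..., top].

[8, 78, 78]

8   : [8]
78  : [8, 78]
dup : [8, 78, 78]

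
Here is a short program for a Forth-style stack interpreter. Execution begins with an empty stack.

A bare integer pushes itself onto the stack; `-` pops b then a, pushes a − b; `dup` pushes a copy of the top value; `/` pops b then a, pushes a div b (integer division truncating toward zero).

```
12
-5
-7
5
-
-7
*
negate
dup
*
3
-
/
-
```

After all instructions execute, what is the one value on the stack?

12      12
-5      12 -5
-7      12 -5 -7
5       12 -5 -7 5
-       12 -5 -12
-7      12 -5 -12 -7
*       12 -5 84
negate  12 -5 -84
dup     12 -5 -84 -84
*       12 -5 7056
3       12 -5 7056 3
-       12 -5 7053
/       12 0
-       12

12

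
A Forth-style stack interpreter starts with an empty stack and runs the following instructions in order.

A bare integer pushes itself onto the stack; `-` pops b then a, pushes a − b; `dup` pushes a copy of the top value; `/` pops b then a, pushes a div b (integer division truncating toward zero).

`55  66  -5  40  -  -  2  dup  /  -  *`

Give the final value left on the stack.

55  -> 55
66  -> 55 66
-5  -> 55 66 -5
40  -> 55 66 -5 40
-   -> 55 66 -45
-   -> 55 111
2   -> 55 111 2
dup -> 55 111 2 2
/   -> 55 111 1
-   -> 55 110
*   -> 6050

6050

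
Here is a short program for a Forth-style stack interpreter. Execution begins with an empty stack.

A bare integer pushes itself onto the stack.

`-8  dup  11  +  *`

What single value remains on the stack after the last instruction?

-24

-8  -> -8
dup -> -8 -8
11  -> -8 -8 11
+   -> -8 3
*   -> -24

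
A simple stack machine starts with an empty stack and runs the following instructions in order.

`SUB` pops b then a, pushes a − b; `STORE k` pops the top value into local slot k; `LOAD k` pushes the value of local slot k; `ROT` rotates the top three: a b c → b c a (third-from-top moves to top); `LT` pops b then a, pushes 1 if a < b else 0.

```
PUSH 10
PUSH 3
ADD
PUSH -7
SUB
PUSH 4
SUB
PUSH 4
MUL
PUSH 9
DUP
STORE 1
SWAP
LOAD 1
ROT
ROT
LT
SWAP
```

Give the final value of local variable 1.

9

PUSH 10 : 10
PUSH 3  : 10 3
ADD     : 13
PUSH -7 : 13 -7
SUB     : 20
PUSH 4  : 20 4
SUB     : 16
PUSH 4  : 16 4
MUL     : 64
PUSH 9  : 64 9
DUP     : 64 9 9
STORE 1 : 64 9
SWAP    : 9 64
LOAD 1  : 9 64 9
ROT     : 64 9 9
ROT     : 9 9 64
LT      : 9 1
SWAP    : 1 9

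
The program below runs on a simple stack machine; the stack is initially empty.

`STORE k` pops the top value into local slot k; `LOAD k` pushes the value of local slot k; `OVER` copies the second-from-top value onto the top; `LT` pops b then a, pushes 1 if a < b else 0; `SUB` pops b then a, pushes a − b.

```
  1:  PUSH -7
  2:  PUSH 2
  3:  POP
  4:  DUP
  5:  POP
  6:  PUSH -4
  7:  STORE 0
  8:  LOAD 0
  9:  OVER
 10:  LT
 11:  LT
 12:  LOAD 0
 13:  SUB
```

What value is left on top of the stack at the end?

PUSH -7  -7
PUSH 2   -7 2
POP      -7
DUP      -7 -7
POP      -7
PUSH -4  -7 -4
STORE 0  -7
LOAD 0   -7 -4
OVER     -7 -4 -7
LT       -7 0
LT       1
LOAD 0   1 -4
SUB      5

5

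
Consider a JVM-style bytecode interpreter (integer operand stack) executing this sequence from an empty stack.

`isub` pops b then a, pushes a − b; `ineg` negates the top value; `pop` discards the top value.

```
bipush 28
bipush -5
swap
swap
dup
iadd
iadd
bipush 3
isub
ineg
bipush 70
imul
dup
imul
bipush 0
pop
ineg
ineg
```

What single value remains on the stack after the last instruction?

1102500

bipush 28 : 28
bipush -5 : 28 -5
swap      : -5 28
swap      : 28 -5
dup       : 28 -5 -5
iadd      : 28 -10
iadd      : 18
bipush 3  : 18 3
isub      : 15
ineg      : -15
bipush 70 : -15 70
imul      : -1050
dup       : -1050 -1050
imul      : 1102500
bipush 0  : 1102500 0
pop       : 1102500
ineg      : -1102500
ineg      : 1102500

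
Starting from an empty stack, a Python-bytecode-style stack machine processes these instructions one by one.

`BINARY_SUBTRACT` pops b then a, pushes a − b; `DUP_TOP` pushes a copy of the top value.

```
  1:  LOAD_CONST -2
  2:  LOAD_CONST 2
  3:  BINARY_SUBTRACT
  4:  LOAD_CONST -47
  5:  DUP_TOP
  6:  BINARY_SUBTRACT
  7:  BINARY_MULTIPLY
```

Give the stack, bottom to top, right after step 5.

LOAD_CONST -2   : [-2]
LOAD_CONST 2    : [-2, 2]
BINARY_SUBTRACT : [-4]
LOAD_CONST -47  : [-4, -47]
DUP_TOP         : [-4, -47, -47]

[-4, -47, -47]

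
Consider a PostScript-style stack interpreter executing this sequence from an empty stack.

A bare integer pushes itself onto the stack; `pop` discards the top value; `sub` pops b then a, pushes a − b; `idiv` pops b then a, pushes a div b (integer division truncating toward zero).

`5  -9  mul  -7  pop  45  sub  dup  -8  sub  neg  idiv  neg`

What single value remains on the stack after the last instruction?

5     5
-9    5 -9
mul   -45
-7    -45 -7
pop   -45
45    -45 45
sub   -90
dup   -90 -90
-8    -90 -90 -8
sub   -90 -82
neg   -90 82
idiv  -1
neg   1

1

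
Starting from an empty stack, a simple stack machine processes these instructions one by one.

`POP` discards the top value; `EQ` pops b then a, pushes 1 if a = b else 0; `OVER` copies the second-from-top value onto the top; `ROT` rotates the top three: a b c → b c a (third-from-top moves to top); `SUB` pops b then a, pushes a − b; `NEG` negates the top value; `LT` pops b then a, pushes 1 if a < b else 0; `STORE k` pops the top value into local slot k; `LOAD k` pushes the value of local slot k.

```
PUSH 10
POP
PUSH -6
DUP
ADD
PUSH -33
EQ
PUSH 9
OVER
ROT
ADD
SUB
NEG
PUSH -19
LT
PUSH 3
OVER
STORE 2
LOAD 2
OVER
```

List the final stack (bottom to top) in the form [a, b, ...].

[0, 3, 0, 3]

PUSH 10  : 10
POP      : (empty)
PUSH -6  : -6
DUP      : -6 -6
ADD      : -12
PUSH -33 : -12 -33
EQ       : 0
PUSH 9   : 0 9
OVER     : 0 9 0
ROT      : 9 0 0
ADD      : 9 0
SUB      : 9
NEG      : -9
PUSH -19 : -9 -19
LT       : 0
PUSH 3   : 0 3
OVER     : 0 3 0
STORE 2  : 0 3
LOAD 2   : 0 3 0
OVER     : 0 3 0 3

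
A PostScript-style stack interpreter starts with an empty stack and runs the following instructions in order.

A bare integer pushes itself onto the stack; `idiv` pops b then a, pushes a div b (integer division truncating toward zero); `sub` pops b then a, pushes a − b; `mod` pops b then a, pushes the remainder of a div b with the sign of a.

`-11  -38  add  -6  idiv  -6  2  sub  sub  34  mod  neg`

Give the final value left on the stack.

-16

-11  : -11
-38  : -11 -38
add  : -49
-6   : -49 -6
idiv : 8
-6   : 8 -6
2    : 8 -6 2
sub  : 8 -8
sub  : 16
34   : 16 34
mod  : 16
neg  : -16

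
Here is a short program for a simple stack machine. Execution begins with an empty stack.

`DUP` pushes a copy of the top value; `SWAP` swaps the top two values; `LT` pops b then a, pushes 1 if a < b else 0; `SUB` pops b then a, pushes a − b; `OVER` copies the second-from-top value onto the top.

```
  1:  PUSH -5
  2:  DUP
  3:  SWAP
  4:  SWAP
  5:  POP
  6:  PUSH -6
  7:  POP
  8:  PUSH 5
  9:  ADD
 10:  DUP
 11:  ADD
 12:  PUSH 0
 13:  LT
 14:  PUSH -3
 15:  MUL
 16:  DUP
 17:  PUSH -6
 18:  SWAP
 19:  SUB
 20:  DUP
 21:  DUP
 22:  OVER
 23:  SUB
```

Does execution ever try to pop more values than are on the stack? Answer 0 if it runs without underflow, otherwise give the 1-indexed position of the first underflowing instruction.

PUSH -5 → [-5]
DUP     → [-5, -5]
SWAP    → [-5, -5]
SWAP    → [-5, -5]
POP     → [-5]
PUSH -6 → [-5, -6]
POP     → [-5]
PUSH 5  → [-5, 5]
ADD     → [0]
DUP     → [0, 0]
ADD     → [0]
PUSH 0  → [0, 0]
LT      → [0]
PUSH -3 → [0, -3]
MUL     → [0]
DUP     → [0, 0]
PUSH -6 → [0, 0, -6]
SWAP    → [0, -6, 0]
SUB     → [0, -6]
DUP     → [0, -6, -6]
DUP     → [0, -6, -6, -6]
OVER    → [0, -6, -6, -6, -6]
SUB     → [0, -6, -6, 0]

0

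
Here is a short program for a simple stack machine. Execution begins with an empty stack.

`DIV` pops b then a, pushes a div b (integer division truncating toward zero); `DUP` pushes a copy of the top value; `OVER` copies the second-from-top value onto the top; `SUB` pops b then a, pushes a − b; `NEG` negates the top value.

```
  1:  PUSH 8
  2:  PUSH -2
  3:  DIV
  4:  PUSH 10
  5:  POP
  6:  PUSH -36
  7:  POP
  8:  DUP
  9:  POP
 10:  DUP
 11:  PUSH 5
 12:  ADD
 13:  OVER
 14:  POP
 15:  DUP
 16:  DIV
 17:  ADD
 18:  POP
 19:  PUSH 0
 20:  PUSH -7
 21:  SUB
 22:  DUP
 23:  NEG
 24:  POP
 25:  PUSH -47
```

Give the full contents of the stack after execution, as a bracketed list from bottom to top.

PUSH 8   -> 8
PUSH -2  -> 8 -2
DIV      -> -4
PUSH 10  -> -4 10
POP      -> -4
PUSH -36 -> -4 -36
POP      -> -4
DUP      -> -4 -4
POP      -> -4
DUP      -> -4 -4
PUSH 5   -> -4 -4 5
ADD      -> -4 1
OVER     -> -4 1 -4
POP      -> -4 1
DUP      -> -4 1 1
DIV      -> -4 1
ADD      -> -3
POP      -> (empty)
PUSH 0   -> 0
PUSH -7  -> 0 -7
SUB      -> 7
DUP      -> 7 7
NEG      -> 7 -7
POP      -> 7
PUSH -47 -> 7 -47

[7, -47]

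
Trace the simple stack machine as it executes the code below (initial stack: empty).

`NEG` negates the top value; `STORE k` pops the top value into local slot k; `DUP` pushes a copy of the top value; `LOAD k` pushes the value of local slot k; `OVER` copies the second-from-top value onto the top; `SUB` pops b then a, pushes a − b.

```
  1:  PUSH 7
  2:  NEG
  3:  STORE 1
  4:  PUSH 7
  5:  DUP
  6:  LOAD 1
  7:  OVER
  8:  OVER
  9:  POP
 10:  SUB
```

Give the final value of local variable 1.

PUSH 7   7
NEG      -7
STORE 1  (empty)
PUSH 7   7
DUP      7 7
LOAD 1   7 7 -7
OVER     7 7 -7 7
OVER     7 7 -7 7 -7
POP      7 7 -7 7
SUB      7 7 -14

-7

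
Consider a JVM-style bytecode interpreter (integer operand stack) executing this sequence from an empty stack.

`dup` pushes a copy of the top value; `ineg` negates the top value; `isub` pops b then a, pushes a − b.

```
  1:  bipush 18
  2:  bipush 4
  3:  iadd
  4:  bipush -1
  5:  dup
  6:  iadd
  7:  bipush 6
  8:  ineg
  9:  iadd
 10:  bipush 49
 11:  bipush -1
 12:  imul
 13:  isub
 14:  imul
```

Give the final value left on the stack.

bipush 18  18
bipush 4   18 4
iadd       22
bipush -1  22 -1
dup        22 -1 -1
iadd       22 -2
bipush 6   22 -2 6
ineg       22 -2 -6
iadd       22 -8
bipush 49  22 -8 49
bipush -1  22 -8 49 -1
imul       22 -8 -49
isub       22 41
imul       902

902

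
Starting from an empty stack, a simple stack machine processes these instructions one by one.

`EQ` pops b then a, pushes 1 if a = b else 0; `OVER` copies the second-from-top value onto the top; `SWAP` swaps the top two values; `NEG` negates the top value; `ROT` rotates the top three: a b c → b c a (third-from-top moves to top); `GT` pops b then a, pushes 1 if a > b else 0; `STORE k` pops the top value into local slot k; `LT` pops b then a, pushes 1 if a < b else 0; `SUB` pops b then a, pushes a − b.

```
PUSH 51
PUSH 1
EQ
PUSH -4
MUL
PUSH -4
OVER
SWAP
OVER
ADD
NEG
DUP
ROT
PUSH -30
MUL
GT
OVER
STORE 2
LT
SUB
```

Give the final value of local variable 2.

4

PUSH 51  -> 51
PUSH 1   -> 51 1
EQ       -> 0
PUSH -4  -> 0 -4
MUL      -> 0
PUSH -4  -> 0 -4
OVER     -> 0 -4 0
SWAP     -> 0 0 -4
OVER     -> 0 0 -4 0
ADD      -> 0 0 -4
NEG      -> 0 0 4
DUP      -> 0 0 4 4
ROT      -> 0 4 4 0
PUSH -30 -> 0 4 4 0 -30
MUL      -> 0 4 4 0
GT       -> 0 4 1
OVER     -> 0 4 1 4
STORE 2  -> 0 4 1
LT       -> 0 0
SUB      -> 0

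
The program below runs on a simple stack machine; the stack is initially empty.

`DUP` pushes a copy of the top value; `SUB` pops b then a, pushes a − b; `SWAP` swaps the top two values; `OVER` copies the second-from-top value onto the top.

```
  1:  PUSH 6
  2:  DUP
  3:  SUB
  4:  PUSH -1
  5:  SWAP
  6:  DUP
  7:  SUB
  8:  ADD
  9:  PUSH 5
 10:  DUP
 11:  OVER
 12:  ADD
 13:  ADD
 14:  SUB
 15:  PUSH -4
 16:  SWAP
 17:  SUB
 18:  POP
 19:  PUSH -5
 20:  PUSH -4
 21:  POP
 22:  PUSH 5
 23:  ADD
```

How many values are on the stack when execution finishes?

PUSH 6  : [6]
DUP     : [6, 6]
SUB     : [0]
PUSH -1 : [0, -1]
SWAP    : [-1, 0]
DUP     : [-1, 0, 0]
SUB     : [-1, 0]
ADD     : [-1]
PUSH 5  : [-1, 5]
DUP     : [-1, 5, 5]
OVER    : [-1, 5, 5, 5]
ADD     : [-1, 5, 10]
ADD     : [-1, 15]
SUB     : [-16]
PUSH -4 : [-16, -4]
SWAP    : [-4, -16]
SUB     : [12]
POP     : []
PUSH -5 : [-5]
PUSH -4 : [-5, -4]
POP     : [-5]
PUSH 5  : [-5, 5]
ADD     : [0]

1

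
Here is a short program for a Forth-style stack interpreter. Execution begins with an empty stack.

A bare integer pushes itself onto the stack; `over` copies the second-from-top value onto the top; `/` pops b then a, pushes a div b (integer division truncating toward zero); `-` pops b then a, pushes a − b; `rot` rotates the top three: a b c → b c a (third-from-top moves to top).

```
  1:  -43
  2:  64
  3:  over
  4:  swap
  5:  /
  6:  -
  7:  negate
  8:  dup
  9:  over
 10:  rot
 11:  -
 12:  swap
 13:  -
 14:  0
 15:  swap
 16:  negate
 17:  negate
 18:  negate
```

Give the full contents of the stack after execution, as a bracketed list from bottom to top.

-43    : -43
64     : -43 64
over   : -43 64 -43
swap   : -43 -43 64
/      : -43 0
-      : -43
negate : 43
dup    : 43 43
over   : 43 43 43
rot    : 43 43 43
-      : 43 0
swap   : 0 43
-      : -43
0      : -43 0
swap   : 0 -43
negate : 0 43
negate : 0 -43
negate : 0 43

[0, 43]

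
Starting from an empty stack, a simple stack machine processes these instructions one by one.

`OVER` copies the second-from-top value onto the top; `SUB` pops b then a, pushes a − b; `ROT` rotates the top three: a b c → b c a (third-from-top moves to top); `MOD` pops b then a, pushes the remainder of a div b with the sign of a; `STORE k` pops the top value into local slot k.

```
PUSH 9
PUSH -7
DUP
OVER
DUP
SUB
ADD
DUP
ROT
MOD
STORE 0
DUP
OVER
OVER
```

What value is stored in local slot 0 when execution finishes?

0

PUSH 9   [9]
PUSH -7  [9, -7]
DUP      [9, -7, -7]
OVER     [9, -7, -7, -7]
DUP      [9, -7, -7, -7, -7]
SUB      [9, -7, -7, 0]
ADD      [9, -7, -7]
DUP      [9, -7, -7, -7]
ROT      [9, -7, -7, -7]
MOD      [9, -7, 0]
STORE 0  [9, -7]
DUP      [9, -7, -7]
OVER     [9, -7, -7, -7]
OVER     [9, -7, -7, -7, -7]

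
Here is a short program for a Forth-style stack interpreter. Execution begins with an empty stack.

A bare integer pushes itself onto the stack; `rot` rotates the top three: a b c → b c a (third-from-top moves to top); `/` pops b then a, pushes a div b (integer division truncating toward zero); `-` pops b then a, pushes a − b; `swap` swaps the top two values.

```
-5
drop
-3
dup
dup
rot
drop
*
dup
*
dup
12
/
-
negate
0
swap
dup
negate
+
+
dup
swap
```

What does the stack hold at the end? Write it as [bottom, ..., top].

[0, 0]

-5      [-5]
drop    []
-3      [-3]
dup     [-3, -3]
dup     [-3, -3, -3]
rot     [-3, -3, -3]
drop    [-3, -3]
*       [9]
dup     [9, 9]
*       [81]
dup     [81, 81]
12      [81, 81, 12]
/       [81, 6]
-       [75]
negate  [-75]
0       [-75, 0]
swap    [0, -75]
dup     [0, -75, -75]
negate  [0, -75, 75]
+       [0, 0]
+       [0]
dup     [0, 0]
swap    [0, 0]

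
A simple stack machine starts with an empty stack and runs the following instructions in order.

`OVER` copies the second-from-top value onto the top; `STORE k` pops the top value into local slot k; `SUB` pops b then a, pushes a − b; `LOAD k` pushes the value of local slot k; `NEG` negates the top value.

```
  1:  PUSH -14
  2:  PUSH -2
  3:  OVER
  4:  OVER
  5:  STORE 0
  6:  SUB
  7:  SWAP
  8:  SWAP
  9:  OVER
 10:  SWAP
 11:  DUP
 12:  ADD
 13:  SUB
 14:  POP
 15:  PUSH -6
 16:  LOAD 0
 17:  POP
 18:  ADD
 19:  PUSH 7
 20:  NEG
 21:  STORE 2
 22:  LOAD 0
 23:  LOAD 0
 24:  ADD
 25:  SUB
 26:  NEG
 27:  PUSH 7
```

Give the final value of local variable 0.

-2

PUSH -14 -> [-14]
PUSH -2  -> [-14, -2]
OVER     -> [-14, -2, -14]
OVER     -> [-14, -2, -14, -2]
STORE 0  -> [-14, -2, -14]
SUB      -> [-14, 12]
SWAP     -> [12, -14]
SWAP     -> [-14, 12]
OVER     -> [-14, 12, -14]
SWAP     -> [-14, -14, 12]
DUP      -> [-14, -14, 12, 12]
ADD      -> [-14, -14, 24]
SUB      -> [-14, -38]
POP      -> [-14]
PUSH -6  -> [-14, -6]
LOAD 0   -> [-14, -6, -2]
POP      -> [-14, -6]
ADD      -> [-20]
PUSH 7   -> [-20, 7]
NEG      -> [-20, -7]
STORE 2  -> [-20]
LOAD 0   -> [-20, -2]
LOAD 0   -> [-20, -2, -2]
ADD      -> [-20, -4]
SUB      -> [-16]
NEG      -> [16]
PUSH 7   -> [16, 7]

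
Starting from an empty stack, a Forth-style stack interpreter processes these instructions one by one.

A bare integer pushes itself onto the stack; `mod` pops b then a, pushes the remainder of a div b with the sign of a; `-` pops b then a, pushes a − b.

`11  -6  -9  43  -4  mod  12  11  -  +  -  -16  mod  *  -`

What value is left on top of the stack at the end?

11  -> 11
-6  -> 11 -6
-9  -> 11 -6 -9
43  -> 11 -6 -9 43
-4  -> 11 -6 -9 43 -4
mod -> 11 -6 -9 3
12  -> 11 -6 -9 3 12
11  -> 11 -6 -9 3 12 11
-   -> 11 -6 -9 3 1
+   -> 11 -6 -9 4
-   -> 11 -6 -13
-16 -> 11 -6 -13 -16
mod -> 11 -6 -13
*   -> 11 78
-   -> -67

-67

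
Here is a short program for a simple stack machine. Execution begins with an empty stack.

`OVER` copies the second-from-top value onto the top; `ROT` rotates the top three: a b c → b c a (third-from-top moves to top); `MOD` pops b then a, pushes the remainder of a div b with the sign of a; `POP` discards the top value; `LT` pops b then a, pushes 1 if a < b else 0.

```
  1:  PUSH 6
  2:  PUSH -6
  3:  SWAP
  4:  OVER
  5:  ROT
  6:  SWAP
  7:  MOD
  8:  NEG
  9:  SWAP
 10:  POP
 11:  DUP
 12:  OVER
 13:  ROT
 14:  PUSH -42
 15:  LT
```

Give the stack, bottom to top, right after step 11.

[0, 0]

PUSH 6   [6]
PUSH -6  [6, -6]
SWAP     [-6, 6]
OVER     [-6, 6, -6]
ROT      [6, -6, -6]
SWAP     [6, -6, -6]
MOD      [6, 0]
NEG      [6, 0]
SWAP     [0, 6]
POP      [0]
DUP      [0, 0]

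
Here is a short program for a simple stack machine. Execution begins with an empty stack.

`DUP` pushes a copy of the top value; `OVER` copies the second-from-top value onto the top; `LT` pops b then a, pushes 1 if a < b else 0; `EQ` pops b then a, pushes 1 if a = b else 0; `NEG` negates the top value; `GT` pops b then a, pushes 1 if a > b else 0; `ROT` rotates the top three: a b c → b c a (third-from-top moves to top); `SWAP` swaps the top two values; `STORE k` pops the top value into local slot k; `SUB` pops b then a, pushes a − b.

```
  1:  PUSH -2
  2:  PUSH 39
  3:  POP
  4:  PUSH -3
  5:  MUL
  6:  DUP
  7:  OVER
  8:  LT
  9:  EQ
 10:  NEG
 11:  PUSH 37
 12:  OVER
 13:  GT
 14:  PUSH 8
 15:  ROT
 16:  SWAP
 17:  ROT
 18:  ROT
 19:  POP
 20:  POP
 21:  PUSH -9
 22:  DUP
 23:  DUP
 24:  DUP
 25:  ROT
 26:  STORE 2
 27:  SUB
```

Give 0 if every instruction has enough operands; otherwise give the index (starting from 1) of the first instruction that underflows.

0

PUSH -2 -> -2
PUSH 39 -> -2 39
POP     -> -2
PUSH -3 -> -2 -3
MUL     -> 6
DUP     -> 6 6
OVER    -> 6 6 6
LT      -> 6 0
EQ      -> 0
NEG     -> 0
PUSH 37 -> 0 37
OVER    -> 0 37 0
GT      -> 0 1
PUSH 8  -> 0 1 8
ROT     -> 1 8 0
SWAP    -> 1 0 8
ROT     -> 0 8 1
ROT     -> 8 1 0
POP     -> 8 1
POP     -> 8
PUSH -9 -> 8 -9
DUP     -> 8 -9 -9
DUP     -> 8 -9 -9 -9
DUP     -> 8 -9 -9 -9 -9
ROT     -> 8 -9 -9 -9 -9
STORE 2 -> 8 -9 -9 -9
SUB     -> 8 -9 0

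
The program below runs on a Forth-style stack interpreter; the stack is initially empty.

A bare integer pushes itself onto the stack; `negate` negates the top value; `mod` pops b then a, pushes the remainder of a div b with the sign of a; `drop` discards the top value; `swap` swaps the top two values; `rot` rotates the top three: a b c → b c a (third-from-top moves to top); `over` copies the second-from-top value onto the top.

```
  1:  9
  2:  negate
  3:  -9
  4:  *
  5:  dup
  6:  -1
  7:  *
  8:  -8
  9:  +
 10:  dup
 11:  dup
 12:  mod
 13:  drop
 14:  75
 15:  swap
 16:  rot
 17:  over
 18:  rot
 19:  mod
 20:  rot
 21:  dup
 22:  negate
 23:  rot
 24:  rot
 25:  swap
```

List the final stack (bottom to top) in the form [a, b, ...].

9      -> 9
negate -> -9
-9     -> -9 -9
*      -> 81
dup    -> 81 81
-1     -> 81 81 -1
*      -> 81 -81
-8     -> 81 -81 -8
+      -> 81 -89
dup    -> 81 -89 -89
dup    -> 81 -89 -89 -89
mod    -> 81 -89 0
drop   -> 81 -89
75     -> 81 -89 75
swap   -> 81 75 -89
rot    -> 75 -89 81
over   -> 75 -89 81 -89
rot    -> 75 81 -89 -89
mod    -> 75 81 0
rot    -> 81 0 75
dup    -> 81 0 75 75
negate -> 81 0 75 -75
rot    -> 81 75 -75 0
rot    -> 81 -75 0 75
swap   -> 81 -75 75 0

[81, -75, 75, 0]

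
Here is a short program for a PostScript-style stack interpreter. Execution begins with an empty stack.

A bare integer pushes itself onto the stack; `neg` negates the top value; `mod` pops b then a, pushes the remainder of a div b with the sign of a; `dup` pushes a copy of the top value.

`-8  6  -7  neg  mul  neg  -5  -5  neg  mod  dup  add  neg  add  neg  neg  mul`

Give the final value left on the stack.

-8  → [-8]
6   → [-8, 6]
-7  → [-8, 6, -7]
neg → [-8, 6, 7]
mul → [-8, 42]
neg → [-8, -42]
-5  → [-8, -42, -5]
-5  → [-8, -42, -5, -5]
neg → [-8, -42, -5, 5]
mod → [-8, -42, 0]
dup → [-8, -42, 0, 0]
add → [-8, -42, 0]
neg → [-8, -42, 0]
add → [-8, -42]
neg → [-8, 42]
neg → [-8, -42]
mul → [336]

336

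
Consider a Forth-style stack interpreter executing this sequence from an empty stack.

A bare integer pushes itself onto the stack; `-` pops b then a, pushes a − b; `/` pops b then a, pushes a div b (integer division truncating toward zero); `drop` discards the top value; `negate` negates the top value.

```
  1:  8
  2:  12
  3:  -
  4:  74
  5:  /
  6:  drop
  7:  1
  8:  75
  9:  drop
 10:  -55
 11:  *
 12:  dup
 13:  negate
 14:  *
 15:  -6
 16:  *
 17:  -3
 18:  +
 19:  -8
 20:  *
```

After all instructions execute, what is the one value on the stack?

8      : 8
12     : 8 12
-      : -4
74     : -4 74
/      : 0
drop   : (empty)
1      : 1
75     : 1 75
drop   : 1
-55    : 1 -55
*      : -55
dup    : -55 -55
negate : -55 55
*      : -3025
-6     : -3025 -6
*      : 18150
-3     : 18150 -3
+      : 18147
-8     : 18147 -8
*      : -145176

-145176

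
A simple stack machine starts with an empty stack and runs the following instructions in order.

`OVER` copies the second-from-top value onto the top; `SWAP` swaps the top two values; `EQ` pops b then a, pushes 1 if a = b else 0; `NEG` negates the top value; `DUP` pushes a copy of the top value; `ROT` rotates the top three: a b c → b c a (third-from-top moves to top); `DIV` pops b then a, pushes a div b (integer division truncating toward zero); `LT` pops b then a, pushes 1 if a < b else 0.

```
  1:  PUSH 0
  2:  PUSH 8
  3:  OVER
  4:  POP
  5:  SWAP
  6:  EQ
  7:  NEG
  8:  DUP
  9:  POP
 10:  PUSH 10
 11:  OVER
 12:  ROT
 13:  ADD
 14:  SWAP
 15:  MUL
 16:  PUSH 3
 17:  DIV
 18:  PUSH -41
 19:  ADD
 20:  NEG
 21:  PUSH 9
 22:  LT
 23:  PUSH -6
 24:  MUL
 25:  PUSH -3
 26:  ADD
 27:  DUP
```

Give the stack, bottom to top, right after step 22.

PUSH 0   : [0]
PUSH 8   : [0, 8]
OVER     : [0, 8, 0]
POP      : [0, 8]
SWAP     : [8, 0]
EQ       : [0]
NEG      : [0]
DUP      : [0, 0]
POP      : [0]
PUSH 10  : [0, 10]
OVER     : [0, 10, 0]
ROT      : [10, 0, 0]
ADD      : [10, 0]
SWAP     : [0, 10]
MUL      : [0]
PUSH 3   : [0, 3]
DIV      : [0]
PUSH -41 : [0, -41]
ADD      : [-41]
NEG      : [41]
PUSH 9   : [41, 9]
LT       : [0]

[0]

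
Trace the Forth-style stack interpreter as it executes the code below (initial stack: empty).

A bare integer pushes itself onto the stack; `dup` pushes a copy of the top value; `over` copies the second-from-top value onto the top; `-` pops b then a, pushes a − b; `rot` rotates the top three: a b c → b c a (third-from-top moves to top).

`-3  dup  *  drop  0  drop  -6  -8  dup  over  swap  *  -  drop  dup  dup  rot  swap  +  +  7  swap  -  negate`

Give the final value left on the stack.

-25

-3     -> -3
dup    -> -3 -3
*      -> 9
drop   -> (empty)
0      -> 0
drop   -> (empty)
-6     -> -6
-8     -> -6 -8
dup    -> -6 -8 -8
over   -> -6 -8 -8 -8
swap   -> -6 -8 -8 -8
*      -> -6 -8 64
-      -> -6 -72
drop   -> -6
dup    -> -6 -6
dup    -> -6 -6 -6
rot    -> -6 -6 -6
swap   -> -6 -6 -6
+      -> -6 -12
+      -> -18
7      -> -18 7
swap   -> 7 -18
-      -> 25
negate -> -25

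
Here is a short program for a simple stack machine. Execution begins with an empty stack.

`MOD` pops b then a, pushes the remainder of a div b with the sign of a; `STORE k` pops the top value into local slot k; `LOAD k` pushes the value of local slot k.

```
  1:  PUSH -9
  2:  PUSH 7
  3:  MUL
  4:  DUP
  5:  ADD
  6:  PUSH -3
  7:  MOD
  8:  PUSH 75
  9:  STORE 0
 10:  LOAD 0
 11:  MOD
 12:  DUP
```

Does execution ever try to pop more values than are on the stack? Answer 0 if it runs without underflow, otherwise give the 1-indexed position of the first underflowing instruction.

PUSH -9  -9
PUSH 7   -9 7
MUL      -63
DUP      -63 -63
ADD      -126
PUSH -3  -126 -3
MOD      0
PUSH 75  0 75
STORE 0  0
LOAD 0   0 75
MOD      0
DUP      0 0

0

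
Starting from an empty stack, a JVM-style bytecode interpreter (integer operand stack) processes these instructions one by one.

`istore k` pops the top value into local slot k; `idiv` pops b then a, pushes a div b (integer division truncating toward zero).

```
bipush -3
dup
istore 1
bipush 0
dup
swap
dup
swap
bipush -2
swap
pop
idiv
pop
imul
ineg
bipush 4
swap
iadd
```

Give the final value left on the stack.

4

bipush -3 → [-3]
dup       → [-3, -3]
istore 1  → [-3]
bipush 0  → [-3, 0]
dup       → [-3, 0, 0]
swap      → [-3, 0, 0]
dup       → [-3, 0, 0, 0]
swap      → [-3, 0, 0, 0]
bipush -2 → [-3, 0, 0, 0, -2]
swap      → [-3, 0, 0, -2, 0]
pop       → [-3, 0, 0, -2]
idiv      → [-3, 0, 0]
pop       → [-3, 0]
imul      → [0]
ineg      → [0]
bipush 4  → [0, 4]
swap      → [4, 0]
iadd      → [4]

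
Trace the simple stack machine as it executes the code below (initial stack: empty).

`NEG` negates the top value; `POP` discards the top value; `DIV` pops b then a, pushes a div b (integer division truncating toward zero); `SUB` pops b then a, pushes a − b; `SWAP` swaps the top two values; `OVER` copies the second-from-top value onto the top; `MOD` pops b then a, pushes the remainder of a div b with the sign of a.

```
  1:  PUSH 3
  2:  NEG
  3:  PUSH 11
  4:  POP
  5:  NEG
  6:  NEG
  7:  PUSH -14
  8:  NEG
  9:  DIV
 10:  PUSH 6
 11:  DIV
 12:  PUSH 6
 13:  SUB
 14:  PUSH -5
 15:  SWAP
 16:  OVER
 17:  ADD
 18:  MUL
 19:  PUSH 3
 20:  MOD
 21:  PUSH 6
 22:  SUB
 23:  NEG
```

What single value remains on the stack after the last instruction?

5

PUSH 3   : 3
NEG      : -3
PUSH 11  : -3 11
POP      : -3
NEG      : 3
NEG      : -3
PUSH -14 : -3 -14
NEG      : -3 14
DIV      : 0
PUSH 6   : 0 6
DIV      : 0
PUSH 6   : 0 6
SUB      : -6
PUSH -5  : -6 -5
SWAP     : -5 -6
OVER     : -5 -6 -5
ADD      : -5 -11
MUL      : 55
PUSH 3   : 55 3
MOD      : 1
PUSH 6   : 1 6
SUB      : -5
NEG      : 5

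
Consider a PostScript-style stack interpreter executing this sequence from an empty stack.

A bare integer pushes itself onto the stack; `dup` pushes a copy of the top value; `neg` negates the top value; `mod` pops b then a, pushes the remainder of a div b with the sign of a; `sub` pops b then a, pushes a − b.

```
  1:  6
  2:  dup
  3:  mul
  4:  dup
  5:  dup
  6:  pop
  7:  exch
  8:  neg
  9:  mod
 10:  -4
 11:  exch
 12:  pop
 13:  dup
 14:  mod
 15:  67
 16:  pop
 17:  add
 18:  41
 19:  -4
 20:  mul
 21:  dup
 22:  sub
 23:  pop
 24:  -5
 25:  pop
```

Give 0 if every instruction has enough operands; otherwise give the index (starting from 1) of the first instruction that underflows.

17

6    -> 6
dup  -> 6 6
mul  -> 36
dup  -> 36 36
dup  -> 36 36 36
pop  -> 36 36
exch -> 36 36
neg  -> 36 -36
mod  -> 0
-4   -> 0 -4
exch -> -4 0
pop  -> -4
dup  -> -4 -4
mod  -> 0
67   -> 0 67
pop  -> 0
add  — needs 2 operands, stack has 1 → underflow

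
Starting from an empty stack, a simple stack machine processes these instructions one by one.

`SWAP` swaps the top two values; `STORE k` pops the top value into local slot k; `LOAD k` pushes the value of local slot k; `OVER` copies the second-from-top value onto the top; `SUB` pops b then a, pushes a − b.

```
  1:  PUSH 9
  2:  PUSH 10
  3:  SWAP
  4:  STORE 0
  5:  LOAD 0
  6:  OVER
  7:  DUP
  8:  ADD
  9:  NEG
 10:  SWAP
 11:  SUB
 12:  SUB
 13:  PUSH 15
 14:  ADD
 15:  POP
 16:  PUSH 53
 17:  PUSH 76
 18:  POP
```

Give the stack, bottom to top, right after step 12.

PUSH 9  -> 9
PUSH 10 -> 9 10
SWAP    -> 10 9
STORE 0 -> 10
LOAD 0  -> 10 9
OVER    -> 10 9 10
DUP     -> 10 9 10 10
ADD     -> 10 9 20
NEG     -> 10 9 -20
SWAP    -> 10 -20 9
SUB     -> 10 -29
SUB     -> 39

[39]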